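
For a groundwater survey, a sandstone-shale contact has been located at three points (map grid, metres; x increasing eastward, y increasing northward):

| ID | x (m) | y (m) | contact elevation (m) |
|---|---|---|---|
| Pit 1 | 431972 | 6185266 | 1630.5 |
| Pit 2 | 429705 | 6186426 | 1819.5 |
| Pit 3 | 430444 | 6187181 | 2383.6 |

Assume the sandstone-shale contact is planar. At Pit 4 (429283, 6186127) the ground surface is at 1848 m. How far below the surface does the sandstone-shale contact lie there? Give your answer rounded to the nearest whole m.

Let the plane be z = a·x + b·y + c.
Pit 2−Pit 1: −2267a + 1160b = 189;  Pit 3−Pit 1: −1528a + 1915b = 753.1.
Solving gives a = 0.19918095, b = 0.55219242.
Then c = 1630.5 − a·431972 − b·6185266 = −3499867.11.
At (429283, 6186127): z_contact = 85505.0 + 3415932.5 − 3499867.11 = 1570.3 m.
Depth below ground = 1848 − 1570.3 = 278 m.

278 m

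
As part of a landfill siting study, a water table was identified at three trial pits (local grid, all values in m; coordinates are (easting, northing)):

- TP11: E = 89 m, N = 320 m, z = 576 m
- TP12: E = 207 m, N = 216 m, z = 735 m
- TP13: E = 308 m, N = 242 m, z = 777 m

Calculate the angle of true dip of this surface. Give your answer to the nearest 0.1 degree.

Let the plane be z = a·E + b·N + c.
TP12−TP11: 118a − 104b = 159;  TP13−TP11: 219a − 78b = 201.
Solving gives a = 0.62644, b = −0.81808.
Gradient magnitude |∇z| = √(a² + b²) = √(0.39242 + 0.66926) = 1.03038.
True dip = arctan(1.03038) = 45.9°, dipping toward NW (azimuth ≈ 323°).

45.9°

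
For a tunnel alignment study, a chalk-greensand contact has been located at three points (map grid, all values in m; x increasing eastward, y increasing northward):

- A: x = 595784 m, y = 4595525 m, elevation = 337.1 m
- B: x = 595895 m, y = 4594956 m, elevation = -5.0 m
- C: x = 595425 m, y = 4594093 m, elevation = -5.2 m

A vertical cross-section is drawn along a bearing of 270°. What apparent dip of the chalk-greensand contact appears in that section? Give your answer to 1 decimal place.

Two edge vectors: A→B = (111, -569, -342.1), A→C = (-359, -1432, -342.3).
Normal n = (A→B) × (A→C) = (-295118.5, 160809.2, -363223).
So ∂z/∂x = −n_x/n_z = −0.81250 and ∂z/∂y = −n_y/n_z = 0.44273.
Unit vector along 270° is (sin 270°, cos 270°) = (-1.0000, -0.0000).
Slope in that direction = a·(-1.0000) + b·(-0.0000) = 0.81250.
Apparent dip = arctan|0.81250| = 39.1° (true dip is 42.8°, so apparent ≤ true as expected).

39.1°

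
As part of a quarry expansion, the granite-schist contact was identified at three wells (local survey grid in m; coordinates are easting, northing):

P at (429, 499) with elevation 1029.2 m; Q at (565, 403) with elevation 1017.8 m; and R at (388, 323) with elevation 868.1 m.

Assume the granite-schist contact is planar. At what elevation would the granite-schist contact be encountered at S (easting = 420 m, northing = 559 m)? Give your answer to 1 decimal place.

Two edge vectors: P→Q = (136, -96, -11.4), P→R = (-41, -176, -161.1).
Normal n = (P→Q) × (P→R) = (13459.2, 22377, -27872).
So ∂z/∂easting = −n_x/n_z = 0.48289 and ∂z/∂northing = −n_y/n_z = 0.80285.
Intercept c from P: 1029.2 − 207.16 − 400.62 = 421.42.
At (420, 559): z = 202.8 + 448.8 + 421.42 = 1073.0 m.

1073.0 m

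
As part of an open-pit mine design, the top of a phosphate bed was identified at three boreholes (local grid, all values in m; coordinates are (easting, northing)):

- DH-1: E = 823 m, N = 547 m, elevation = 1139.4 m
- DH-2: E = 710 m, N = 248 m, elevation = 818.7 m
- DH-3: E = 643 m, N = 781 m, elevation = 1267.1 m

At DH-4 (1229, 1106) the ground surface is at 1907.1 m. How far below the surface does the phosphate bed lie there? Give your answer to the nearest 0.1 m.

Two edge vectors: DH-1→DH-2 = (-113, -299, -320.7), DH-1→DH-3 = (-180, 234, 127.7).
Normal n = (DH-1→DH-2) × (DH-1→DH-3) = (36861.5, 72156.1, -80262).
So ∂z/∂E = −n_x/n_z = 0.459265 and ∂z/∂N = −n_y/n_z = 0.899007.
Intercept c from DH-1: 1139.4 − 377.97 − 491.76 = 269.67.
At (1229, 1106): z_contact = 564.44 + 994.30 + 269.67 = 1828.41 m.
Depth below ground = 1907.1 − 1828.41 = 78.7 m.

78.7 m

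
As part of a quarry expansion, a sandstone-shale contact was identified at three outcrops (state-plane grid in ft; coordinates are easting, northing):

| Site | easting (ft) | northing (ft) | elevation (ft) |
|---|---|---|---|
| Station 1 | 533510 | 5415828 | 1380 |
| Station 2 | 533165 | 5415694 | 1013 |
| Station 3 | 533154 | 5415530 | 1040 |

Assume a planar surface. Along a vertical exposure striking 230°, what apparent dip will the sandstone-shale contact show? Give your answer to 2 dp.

Two edge vectors: Station 1→Station 2 = (-345, -134, -367), Station 1→Station 3 = (-356, -298, -340).
Normal n = (Station 1→Station 2) × (Station 1→Station 3) = (-63806, 13352, 55106).
So ∂z/∂easting = −n_x/n_z = 1.15788 and ∂z/∂northing = −n_y/n_z = −0.24230.
Unit vector along 230° is (sin 230°, cos 230°) = (-0.7660, -0.6428).
Slope in that direction = a·(-0.7660) + b·(-0.6428) = −0.73124.
Apparent dip = arctan|0.73124| = 36.18° (true dip is 49.8°, so apparent ≤ true as expected).

36.18°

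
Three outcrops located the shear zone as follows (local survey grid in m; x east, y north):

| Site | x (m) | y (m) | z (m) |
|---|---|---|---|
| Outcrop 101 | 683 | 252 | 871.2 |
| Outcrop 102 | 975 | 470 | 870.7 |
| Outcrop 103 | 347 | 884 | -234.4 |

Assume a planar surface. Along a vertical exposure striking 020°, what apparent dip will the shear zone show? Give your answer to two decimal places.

Two edge vectors: Outcrop 101→Outcrop 102 = (292, 218, -0.5), Outcrop 101→Outcrop 103 = (-336, 632, -1105.6).
Normal n = (Outcrop 101→Outcrop 102) × (Outcrop 101→Outcrop 103) = (-240704.8, 323003.2, 257792).
So ∂z/∂x = −n_x/n_z = 0.93372 and ∂z/∂y = −n_y/n_z = −1.25296.
Unit vector along 020° is (sin 20°, cos 20°) = (0.3420, 0.9397).
Slope in that direction = a·(0.3420) + b·(0.9397) = −0.85805.
Apparent dip = arctan|0.85805| = 40.63° (true dip is 57.4°, so apparent ≤ true as expected).

40.63°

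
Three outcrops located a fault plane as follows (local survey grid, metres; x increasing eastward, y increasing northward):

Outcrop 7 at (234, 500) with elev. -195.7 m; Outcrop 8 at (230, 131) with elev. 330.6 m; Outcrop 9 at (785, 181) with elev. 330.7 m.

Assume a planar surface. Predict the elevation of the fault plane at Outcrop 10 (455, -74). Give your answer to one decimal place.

652.3 m

Two edge vectors: Outcrop 7→Outcrop 8 = (-4, -369, 526.3), Outcrop 7→Outcrop 9 = (551, -319, 526.4).
Normal n = (Outcrop 7→Outcrop 8) × (Outcrop 7→Outcrop 9) = (-26351.9, 292096.9, 204595).
So ∂z/∂x = −n_x/n_z = 0.12880 and ∂z/∂y = −n_y/n_z = −1.42768.
Intercept c from Outcrop 7: -195.7 − 30.14 + 713.84 = 488.00.
At (455, -74): z = 58.6 + 105.6 + 488.00 = 652.3 m.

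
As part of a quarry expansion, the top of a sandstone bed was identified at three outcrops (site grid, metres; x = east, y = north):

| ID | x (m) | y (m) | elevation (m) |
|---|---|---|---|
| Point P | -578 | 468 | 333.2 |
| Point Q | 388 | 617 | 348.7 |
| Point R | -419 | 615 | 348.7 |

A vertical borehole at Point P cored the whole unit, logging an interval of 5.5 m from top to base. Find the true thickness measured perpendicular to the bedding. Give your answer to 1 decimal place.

Let the plane be z = a·x + b·y + c.
Point Q−Point P: 966a + 149b = 15.5;  Point R−Point P: 159a + 147b = 15.5.
Solving gives a = −0.00026, b = 0.10573.
|∇z| = √(a²+b²) = 0.10573, so dip δ = arctan(0.10573) = 6.04°.
True thickness = vertical thickness × cos δ = 5.5 × cos 6.04° = 5.5 m.

5.5 m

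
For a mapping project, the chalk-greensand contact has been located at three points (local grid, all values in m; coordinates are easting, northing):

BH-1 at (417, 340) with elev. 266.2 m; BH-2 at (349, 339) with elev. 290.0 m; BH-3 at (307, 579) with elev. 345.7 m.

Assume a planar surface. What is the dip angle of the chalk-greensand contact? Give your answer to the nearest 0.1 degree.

Two edge vectors: BH-1→BH-2 = (-68, -1, 23.8), BH-1→BH-3 = (-110, 239, 79.5).
Normal n = (BH-1→BH-2) × (BH-1→BH-3) = (-5767.7, 2788, -16362).
So ∂z/∂easting = −n_x/n_z = −0.35251 and ∂z/∂northing = −n_y/n_z = 0.17039.
Gradient magnitude |∇z| = √(a² + b²) = √(0.12426 + 0.02903) = 0.39153.
True dip = arctan(0.39153) = 21.4°, dipping toward ESE (azimuth ≈ 116°).

21.4°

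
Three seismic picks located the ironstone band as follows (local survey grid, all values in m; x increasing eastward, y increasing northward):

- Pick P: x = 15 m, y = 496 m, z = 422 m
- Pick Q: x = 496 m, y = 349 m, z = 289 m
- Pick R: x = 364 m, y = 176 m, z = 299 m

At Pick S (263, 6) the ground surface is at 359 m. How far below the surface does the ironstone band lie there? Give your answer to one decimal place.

Let the plane be z = a·x + b·y + c.
Pick Q−Pick P: 481a − 147b = −133;  Pick R−Pick P: 349a − 320b = −123.
Solving gives a = −0.23855, b = 0.12421.
Then c = 422 − a·15 − b·496 = 363.97.
At (263, 6): z_contact = −62.74 + 0.75 + 363.97 = 301.98 m.
Depth below ground = 359 − 301.98 = 57.0 m.

57.0 m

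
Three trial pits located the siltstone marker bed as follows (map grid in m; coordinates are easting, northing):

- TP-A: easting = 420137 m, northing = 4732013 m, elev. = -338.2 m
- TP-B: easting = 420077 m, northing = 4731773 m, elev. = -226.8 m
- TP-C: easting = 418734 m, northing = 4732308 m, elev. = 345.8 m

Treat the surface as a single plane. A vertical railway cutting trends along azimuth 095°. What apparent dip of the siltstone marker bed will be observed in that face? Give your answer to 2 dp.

27.72°

Let the plane be z = a·easting + b·northing + c.
TP-B−TP-A: −60a − 240b = 111.4;  TP-C−TP-A: −1403a + 295b = 684.
Solving gives a = −0.55590, b = −0.32519.
Unit vector along 095° is (sin 95°, cos 95°) = (0.9962, -0.0872).
Slope in that direction = a·(0.9962) + b·(-0.0872) = −0.52544.
Apparent dip = arctan|0.52544| = 27.72° (true dip is 32.8°, so apparent ≤ true as expected).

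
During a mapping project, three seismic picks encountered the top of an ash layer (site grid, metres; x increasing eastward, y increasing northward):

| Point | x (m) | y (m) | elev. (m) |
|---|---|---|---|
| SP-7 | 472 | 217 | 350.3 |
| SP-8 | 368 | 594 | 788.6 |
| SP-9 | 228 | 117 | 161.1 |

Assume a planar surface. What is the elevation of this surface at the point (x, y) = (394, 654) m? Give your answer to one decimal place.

Let the plane be z = a·x + b·y + c.
SP-8−SP-7: −104a + 377b = 438.3;  SP-9−SP-7: −244a − 100b = −189.2.
Solving gives a = 0.26857, b = 1.23669.
Then c = 350.3 − a·472 − b·217 = −44.83.
At (394, 654): z = 105.8 + 808.8 − 44.83 = 869.8 m.

869.8 m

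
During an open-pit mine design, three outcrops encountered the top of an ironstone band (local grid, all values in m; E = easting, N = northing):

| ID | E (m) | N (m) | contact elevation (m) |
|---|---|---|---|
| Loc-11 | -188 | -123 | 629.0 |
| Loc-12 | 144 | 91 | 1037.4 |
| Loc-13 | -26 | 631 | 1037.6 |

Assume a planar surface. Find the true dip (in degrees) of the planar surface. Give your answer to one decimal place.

47.0°

Let the plane be z = a·E + b·N + c.
Loc-12−Loc-11: 332a + 214b = 408.4;  Loc-13−Loc-11: 162a + 754b = 408.6.
Solving gives a = 1.02241, b = 0.32224.
Gradient magnitude |∇z| = √(a² + b²) = √(1.04532 + 0.10384) = 1.07199.
True dip = arctan(1.07199) = 47.0°, dipping toward WSW (azimuth ≈ 253°).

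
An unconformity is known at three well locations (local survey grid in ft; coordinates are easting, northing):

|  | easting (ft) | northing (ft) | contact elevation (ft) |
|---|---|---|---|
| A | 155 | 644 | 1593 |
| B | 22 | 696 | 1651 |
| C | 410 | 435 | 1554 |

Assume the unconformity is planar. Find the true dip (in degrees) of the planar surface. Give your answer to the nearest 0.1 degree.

43.8°

Two edge vectors: A→B = (-133, 52, 58), A→C = (255, -209, -39).
Normal n = (A→B) × (A→C) = (10094, 9603, 14537).
So ∂z/∂easting = −n_x/n_z = −0.69437 and ∂z/∂northing = −n_y/n_z = −0.66059.
Gradient magnitude |∇z| = √(a² + b²) = √(0.48214 + 0.43638) = 0.95840.
True dip = arctan(0.95840) = 43.8°, dipping toward NE (azimuth ≈ 046°).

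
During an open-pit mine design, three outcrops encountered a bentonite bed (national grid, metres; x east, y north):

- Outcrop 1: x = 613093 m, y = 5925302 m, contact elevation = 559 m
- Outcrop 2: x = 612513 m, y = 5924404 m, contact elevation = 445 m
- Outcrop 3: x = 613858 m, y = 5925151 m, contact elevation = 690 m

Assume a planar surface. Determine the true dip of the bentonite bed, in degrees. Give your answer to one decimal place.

9.9°

Let the plane be z = a·x + b·y + c.
Outcrop 2−Outcrop 1: −580a − 898b = −114;  Outcrop 3−Outcrop 1: 765a − 151b = 131.
Solving gives a = 0.17410, b = 0.01450.
Gradient magnitude |∇z| = √(a² + b²) = √(0.03031 + 0.00021) = 0.17471.
True dip = arctan(0.17471) = 9.9°, dipping toward W (azimuth ≈ 265°).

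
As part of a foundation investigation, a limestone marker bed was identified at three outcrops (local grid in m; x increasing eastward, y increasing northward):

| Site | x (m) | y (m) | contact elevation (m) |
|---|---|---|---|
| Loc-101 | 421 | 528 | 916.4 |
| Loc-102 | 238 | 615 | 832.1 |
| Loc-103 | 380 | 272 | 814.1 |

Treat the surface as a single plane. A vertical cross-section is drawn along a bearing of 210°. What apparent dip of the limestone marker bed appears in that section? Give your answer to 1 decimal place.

29.4°

Two edge vectors: Loc-101→Loc-102 = (-183, 87, -84.3), Loc-101→Loc-103 = (-41, -256, -102.3).
Normal n = (Loc-101→Loc-102) × (Loc-101→Loc-103) = (-30480.9, -15264.6, 50415).
So ∂z/∂x = −n_x/n_z = 0.60460 and ∂z/∂y = −n_y/n_z = 0.30278.
Unit vector along 210° is (sin 210°, cos 210°) = (-0.5000, -0.8660).
Slope in that direction = a·(-0.5000) + b·(-0.8660) = −0.56451.
Apparent dip = arctan|0.56451| = 29.4° (true dip is 34.1°, so apparent ≤ true as expected).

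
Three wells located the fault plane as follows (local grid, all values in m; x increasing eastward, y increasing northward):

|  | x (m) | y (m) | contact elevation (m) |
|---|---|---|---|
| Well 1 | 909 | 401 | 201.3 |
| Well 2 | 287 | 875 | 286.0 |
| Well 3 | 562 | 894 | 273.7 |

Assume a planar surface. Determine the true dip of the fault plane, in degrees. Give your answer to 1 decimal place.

Two edge vectors: Well 1→Well 2 = (-622, 474, 84.7), Well 1→Well 3 = (-347, 493, 72.4).
Normal n = (Well 1→Well 2) × (Well 1→Well 3) = (-7439.5, 15641.9, -142168).
So ∂z/∂x = −n_x/n_z = −0.05233 and ∂z/∂y = −n_y/n_z = 0.11002.
Gradient magnitude |∇z| = √(a² + b²) = √(0.00274 + 0.01211) = 0.12183.
True dip = arctan(0.12183) = 6.9°, dipping toward SSE (azimuth ≈ 155°).

6.9°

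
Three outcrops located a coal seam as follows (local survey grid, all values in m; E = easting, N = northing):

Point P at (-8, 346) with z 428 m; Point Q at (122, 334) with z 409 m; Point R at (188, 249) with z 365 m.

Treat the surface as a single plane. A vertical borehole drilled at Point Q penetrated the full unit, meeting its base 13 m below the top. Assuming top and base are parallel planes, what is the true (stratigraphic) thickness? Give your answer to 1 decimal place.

11.9 m

Let the plane be z = a·E + b·N + c.
Point Q−Point P: 130a − 12b = −19;  Point R−Point P: 196a − 97b = −63.
Solving gives a = −0.10597, b = 0.43537.
|∇z| = √(a²+b²) = 0.44808, so dip δ = arctan(0.44808) = 24.14°.
True thickness = vertical thickness × cos δ = 13 × cos 24.14° = 11.9 m.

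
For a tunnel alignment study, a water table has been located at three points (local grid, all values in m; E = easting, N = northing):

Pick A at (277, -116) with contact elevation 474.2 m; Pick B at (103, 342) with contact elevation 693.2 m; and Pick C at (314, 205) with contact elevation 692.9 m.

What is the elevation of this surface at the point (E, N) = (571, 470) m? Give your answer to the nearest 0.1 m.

966.3 m

Two edge vectors: Pick A→Pick B = (-174, 458, 219), Pick A→Pick C = (37, 321, 218.7).
Normal n = (Pick A→Pick B) × (Pick A→Pick C) = (29865.6, 46156.8, -72800).
So ∂z/∂E = −n_x/n_z = 0.41024 and ∂z/∂N = −n_y/n_z = 0.63402.
Intercept c from Pick A: 474.2 − 113.64 + 73.55 = 434.11.
At (571, 470): z = 234.2 + 298.0 + 434.11 = 966.3 m.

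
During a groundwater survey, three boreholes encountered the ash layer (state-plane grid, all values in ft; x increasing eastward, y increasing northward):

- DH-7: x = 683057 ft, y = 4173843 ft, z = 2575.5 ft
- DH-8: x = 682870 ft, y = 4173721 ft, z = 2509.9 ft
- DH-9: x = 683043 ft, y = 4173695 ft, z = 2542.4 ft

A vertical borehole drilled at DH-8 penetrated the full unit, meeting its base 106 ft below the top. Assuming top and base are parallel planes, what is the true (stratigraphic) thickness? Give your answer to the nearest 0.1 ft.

101.6 ft

Two edge vectors: DH-7→DH-8 = (-187, -122, -65.6), DH-7→DH-9 = (-14, -148, -33.1).
Normal n = (DH-7→DH-8) × (DH-7→DH-9) = (-5670.6, -5271.3, 25968).
So ∂z/∂x = −n_x/n_z = 0.21837 and ∂z/∂y = −n_y/n_z = 0.20299.
|∇z| = √(a²+b²) = 0.29815, so dip δ = arctan(0.29815) = 16.60°.
True thickness = vertical thickness × cos δ = 106 × cos 16.60° = 101.6 ft.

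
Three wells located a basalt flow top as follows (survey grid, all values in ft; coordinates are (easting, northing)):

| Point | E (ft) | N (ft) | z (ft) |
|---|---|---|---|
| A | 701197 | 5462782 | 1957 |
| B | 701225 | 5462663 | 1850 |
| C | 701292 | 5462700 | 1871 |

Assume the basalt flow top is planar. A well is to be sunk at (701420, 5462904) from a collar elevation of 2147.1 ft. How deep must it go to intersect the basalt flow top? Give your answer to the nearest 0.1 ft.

121.2 ft

Two edge vectors: A→B = (28, -119, -107), A→C = (95, -82, -86).
Normal n = (A→B) × (A→C) = (1460, -7757, 9009).
So ∂z/∂E = −n_x/n_z = −0.162060162 and ∂z/∂N = −n_y/n_z = 0.861027861.
Intercept c from A: 1957 + 113636.10 − 4703607.50 = −4588014.40.
At (701420, 5462904): z_contact = −113672.24 + 4703712.55 − 4588014.40 = 2025.91 ft.
Depth below ground = 2147.1 − 2025.91 = 121.2 ft.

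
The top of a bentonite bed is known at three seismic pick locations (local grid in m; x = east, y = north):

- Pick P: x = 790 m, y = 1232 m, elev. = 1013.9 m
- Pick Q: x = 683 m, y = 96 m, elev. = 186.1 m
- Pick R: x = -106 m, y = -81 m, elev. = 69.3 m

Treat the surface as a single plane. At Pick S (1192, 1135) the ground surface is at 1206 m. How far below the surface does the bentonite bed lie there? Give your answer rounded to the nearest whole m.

Let the plane be z = a·x + b·y + c.
Pick Q−Pick P: −107a − 1136b = −827.8;  Pick R−Pick P: −896a − 1313b = −944.6.
Solving gives a = −0.01577, b = 0.73018.
Then c = 1013.9 − a·790 − b·1232 = 126.77.
At (1192, 1135): z_contact = −18.8 + 828.8 + 126.77 = 936.7 m.
Depth below ground = 1206 − 936.7 = 269 m.

269 m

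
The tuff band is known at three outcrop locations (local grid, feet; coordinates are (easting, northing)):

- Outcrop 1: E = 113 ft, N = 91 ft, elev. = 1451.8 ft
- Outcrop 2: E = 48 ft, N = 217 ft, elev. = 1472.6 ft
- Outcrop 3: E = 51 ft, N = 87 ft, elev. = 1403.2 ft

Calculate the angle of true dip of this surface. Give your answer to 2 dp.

Two edge vectors: Outcrop 1→Outcrop 2 = (-65, 126, 20.8), Outcrop 1→Outcrop 3 = (-62, -4, -48.6).
Normal n = (Outcrop 1→Outcrop 2) × (Outcrop 1→Outcrop 3) = (-6040.4, -4448.6, 8072).
So ∂z/∂E = −n_x/n_z = 0.74832 and ∂z/∂N = −n_y/n_z = 0.55111.
Gradient magnitude |∇z| = √(a² + b²) = √(0.55998 + 0.30373) = 0.92936.
True dip = arctan(0.92936) = 42.90°, dipping toward SW (azimuth ≈ 234°).

42.90°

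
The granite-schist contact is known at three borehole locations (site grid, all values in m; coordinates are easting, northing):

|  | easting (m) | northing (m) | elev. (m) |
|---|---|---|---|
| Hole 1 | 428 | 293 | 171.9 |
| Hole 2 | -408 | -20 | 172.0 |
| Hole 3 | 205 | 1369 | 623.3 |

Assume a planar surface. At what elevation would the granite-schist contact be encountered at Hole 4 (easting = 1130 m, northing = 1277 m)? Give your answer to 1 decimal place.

Two edge vectors: Hole 1→Hole 2 = (-836, -313, 0.1), Hole 1→Hole 3 = (-223, 1076, 451.4).
Normal n = (Hole 1→Hole 2) × (Hole 1→Hole 3) = (-141395.8, 377348.1, -969335).
So ∂z/∂easting = −n_x/n_z = −0.145869 and ∂z/∂northing = −n_y/n_z = 0.389286.
Intercept c from Hole 1: 171.9 + 62.43 − 114.06 = 120.27.
At (1130, 1277): z = −164.8 + 497.1 + 120.27 = 452.6 m.

452.6 m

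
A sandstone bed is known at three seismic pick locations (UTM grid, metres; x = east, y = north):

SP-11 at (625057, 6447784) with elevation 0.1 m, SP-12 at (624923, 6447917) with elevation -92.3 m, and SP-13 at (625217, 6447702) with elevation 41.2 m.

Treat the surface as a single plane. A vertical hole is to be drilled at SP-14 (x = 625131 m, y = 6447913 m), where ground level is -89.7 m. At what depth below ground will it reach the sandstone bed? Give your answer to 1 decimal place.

Let the plane be z = a·x + b·y + c.
SP-12−SP-11: −134a + 133b = −92.4;  SP-13−SP-11: 160a − 82b = 41.1.
Solving gives a = −0.205062184, b = −0.901340847.
Then c = 0.1 − a·625057 − b·6447784 = 5939826.75.
At (625131, 6447913): z_contact = −128190.73 − 5811767.37 + 5939826.75 = -131.35 m.
Depth below ground = -89.7 − (-131.35) = 41.6 m.

41.6 m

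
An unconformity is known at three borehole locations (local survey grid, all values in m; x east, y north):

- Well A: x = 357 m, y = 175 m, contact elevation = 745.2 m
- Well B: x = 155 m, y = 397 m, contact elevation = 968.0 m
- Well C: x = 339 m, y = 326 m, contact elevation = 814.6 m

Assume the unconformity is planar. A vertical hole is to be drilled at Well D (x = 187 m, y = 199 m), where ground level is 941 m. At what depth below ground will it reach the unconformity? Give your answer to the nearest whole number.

Let the plane be z = a·x + b·y + c.
Well B−Well A: −202a + 222b = 222.8;  Well C−Well A: −18a + 151b = 69.4.
Solving gives a = −0.68800, b = 0.37759.
Then c = 745.2 − a·357 − b·175 = 924.74.
At (187, 199): z_contact = −128.7 + 75.1 + 924.74 = 871.2 m.
Depth below ground = 941 − 871.2 = 70 m.

70 m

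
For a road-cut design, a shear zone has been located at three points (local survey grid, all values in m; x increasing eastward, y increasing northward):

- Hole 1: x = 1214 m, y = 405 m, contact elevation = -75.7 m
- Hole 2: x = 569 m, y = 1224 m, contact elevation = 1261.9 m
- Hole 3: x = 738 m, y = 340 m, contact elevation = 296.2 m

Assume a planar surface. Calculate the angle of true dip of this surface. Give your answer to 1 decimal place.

Let the plane be z = a·x + b·y + c.
Hole 2−Hole 1: −645a + 819b = 1337.6;  Hole 3−Hole 1: −476a − 65b = 371.9.
Solving gives a = −0.90680, b = 0.91906.
Gradient magnitude |∇z| = √(a² + b²) = √(0.82229 + 0.84467) = 1.29111.
True dip = arctan(1.29111) = 52.2°, dipping toward SE (azimuth ≈ 135°).

52.2°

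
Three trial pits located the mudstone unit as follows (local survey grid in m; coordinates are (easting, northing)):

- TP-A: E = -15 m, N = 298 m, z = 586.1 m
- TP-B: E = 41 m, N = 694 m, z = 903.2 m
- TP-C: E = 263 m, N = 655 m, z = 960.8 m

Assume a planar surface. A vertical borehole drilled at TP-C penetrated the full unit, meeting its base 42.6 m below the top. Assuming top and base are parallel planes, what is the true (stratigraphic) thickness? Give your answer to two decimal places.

32.59 m

Let the plane be z = a·E + b·N + c.
TP-B−TP-A: 56a + 396b = 317.1;  TP-C−TP-A: 278a + 357b = 374.7.
Solving gives a = 0.39043, b = 0.74554.
|∇z| = √(a²+b²) = 0.84159, so dip δ = arctan(0.84159) = 40.08°.
True thickness = vertical thickness × cos δ = 42.6 × cos 40.08° = 32.59 m.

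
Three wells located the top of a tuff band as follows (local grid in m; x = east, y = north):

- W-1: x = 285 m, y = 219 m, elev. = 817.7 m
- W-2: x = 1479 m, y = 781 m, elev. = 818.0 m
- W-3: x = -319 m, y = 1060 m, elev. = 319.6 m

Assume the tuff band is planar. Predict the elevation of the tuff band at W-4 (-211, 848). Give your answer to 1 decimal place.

435.9 m

Let the plane be z = a·x + b·y + c.
W-2−W-1: 1194a + 562b = 0.3;  W-3−W-1: −604a + 841b = −498.1.
Solving gives a = 0.208532, b = −0.442505.
Then c = 817.7 − a·285 − b·219 = 855.18.
At (-211, 848): z = −44.0 − 375.2 + 855.18 = 435.9 m.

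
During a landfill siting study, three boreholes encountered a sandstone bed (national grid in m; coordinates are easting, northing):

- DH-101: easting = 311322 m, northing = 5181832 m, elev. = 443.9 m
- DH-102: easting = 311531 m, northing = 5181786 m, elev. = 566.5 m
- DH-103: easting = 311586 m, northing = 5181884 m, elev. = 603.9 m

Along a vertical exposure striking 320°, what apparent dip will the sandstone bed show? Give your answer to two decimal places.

Let the plane be z = a·easting + b·northing + c.
DH-102−DH-101: 209a − 46b = 122.6;  DH-103−DH-101: 264a + 52b = 160.
Solving gives a = 0.59687, b = 0.04665.
Unit vector along 320° is (sin 320°, cos 320°) = (-0.6428, 0.7660).
Slope in that direction = a·(-0.6428) + b·(0.7660) = −0.34792.
Apparent dip = arctan|0.34792| = 19.18° (true dip is 30.9°, so apparent ≤ true as expected).

19.18°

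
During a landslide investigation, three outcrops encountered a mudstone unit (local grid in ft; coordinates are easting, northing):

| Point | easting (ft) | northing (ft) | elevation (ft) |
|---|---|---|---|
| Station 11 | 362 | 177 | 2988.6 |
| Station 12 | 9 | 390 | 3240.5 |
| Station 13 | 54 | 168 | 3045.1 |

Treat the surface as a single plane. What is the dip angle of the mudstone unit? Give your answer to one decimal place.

Two edge vectors: Station 11→Station 12 = (-353, 213, 251.9), Station 11→Station 13 = (-308, -9, 56.5).
Normal n = (Station 11→Station 12) × (Station 11→Station 13) = (14301.6, -57640.7, 68781).
So ∂z/∂easting = −n_x/n_z = −0.20793 and ∂z/∂northing = −n_y/n_z = 0.83803.
Gradient magnitude |∇z| = √(a² + b²) = √(0.04323 + 0.70230) = 0.86344.
True dip = arctan(0.86344) = 40.8°, dipping toward SSE (azimuth ≈ 166°).

40.8°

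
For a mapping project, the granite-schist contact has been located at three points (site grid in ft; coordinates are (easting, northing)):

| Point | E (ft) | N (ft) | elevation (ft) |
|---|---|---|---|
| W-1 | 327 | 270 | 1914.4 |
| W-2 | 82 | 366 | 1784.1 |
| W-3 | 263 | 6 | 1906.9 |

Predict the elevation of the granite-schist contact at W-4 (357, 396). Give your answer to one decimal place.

1917.7 ft

Two edge vectors: W-1→W-2 = (-245, 96, -130.3), W-1→W-3 = (-64, -264, -7.5).
Normal n = (W-1→W-2) × (W-1→W-3) = (-35119.2, 6501.7, 70824).
So ∂z/∂E = −n_x/n_z = 0.49587 and ∂z/∂N = −n_y/n_z = −0.09180.
Intercept c from W-1: 1914.4 − 162.15 + 24.79 = 1777.04.
At (357, 396): z = 177.0 − 36.4 + 1777.04 = 1917.7 ft.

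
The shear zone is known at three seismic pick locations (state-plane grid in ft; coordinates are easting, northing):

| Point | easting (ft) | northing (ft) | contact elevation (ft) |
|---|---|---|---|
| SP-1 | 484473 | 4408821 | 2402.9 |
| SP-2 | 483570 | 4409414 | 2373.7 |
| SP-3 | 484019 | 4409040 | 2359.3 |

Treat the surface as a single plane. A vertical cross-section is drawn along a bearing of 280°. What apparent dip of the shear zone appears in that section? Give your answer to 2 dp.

Two edge vectors: SP-1→SP-2 = (-903, 593, -29.2), SP-1→SP-3 = (-454, 219, -43.6).
Normal n = (SP-1→SP-2) × (SP-1→SP-3) = (-19460, -26114, 71465).
So ∂z/∂easting = −n_x/n_z = 0.27230 and ∂z/∂northing = −n_y/n_z = 0.36541.
Unit vector along 280° is (sin 280°, cos 280°) = (-0.9848, 0.1736).
Slope in that direction = a·(-0.9848) + b·(0.1736) = −0.20471.
Apparent dip = arctan|0.20471| = 11.57° (true dip is 24.5°, so apparent ≤ true as expected).

11.57°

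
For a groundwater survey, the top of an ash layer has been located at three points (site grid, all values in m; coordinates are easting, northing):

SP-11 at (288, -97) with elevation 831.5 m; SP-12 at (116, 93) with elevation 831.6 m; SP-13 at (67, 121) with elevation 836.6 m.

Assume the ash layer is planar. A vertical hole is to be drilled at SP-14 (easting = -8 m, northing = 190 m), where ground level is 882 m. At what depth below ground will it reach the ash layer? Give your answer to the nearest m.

Two edge vectors: SP-11→SP-12 = (-172, 190, 0.1), SP-11→SP-13 = (-221, 218, 5.1).
Normal n = (SP-11→SP-12) × (SP-11→SP-13) = (947.2, 855.1, 4494).
So ∂z/∂easting = −n_x/n_z = −0.21077 and ∂z/∂northing = −n_y/n_z = −0.19028.
Intercept c from SP-11: 831.5 + 60.70 − 18.46 = 873.74.
At (-8, 190): z_contact = 1.7 − 36.2 + 873.74 = 839.3 m.
Depth below ground = 882 − 839.3 = 43 m.

43 m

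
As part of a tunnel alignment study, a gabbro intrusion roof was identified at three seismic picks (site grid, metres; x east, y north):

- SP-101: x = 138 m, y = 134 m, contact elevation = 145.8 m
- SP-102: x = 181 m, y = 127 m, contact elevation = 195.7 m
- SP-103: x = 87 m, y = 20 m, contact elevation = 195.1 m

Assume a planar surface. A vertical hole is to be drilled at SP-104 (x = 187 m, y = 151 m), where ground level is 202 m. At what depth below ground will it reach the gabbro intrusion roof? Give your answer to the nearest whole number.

Two edge vectors: SP-101→SP-102 = (43, -7, 49.9), SP-101→SP-103 = (-51, -114, 49.3).
Normal n = (SP-101→SP-102) × (SP-101→SP-103) = (5343.5, -4664.8, -5259).
So ∂z/∂x = −n_x/n_z = 1.01607 and ∂z/∂y = −n_y/n_z = −0.88701.
Intercept c from SP-101: 145.8 − 140.22 + 118.86 = 124.44.
At (187, 151): z_contact = 190.0 − 133.9 + 124.44 = 180.5 m.
Depth below ground = 202 − 180.5 = 21 m.

21 m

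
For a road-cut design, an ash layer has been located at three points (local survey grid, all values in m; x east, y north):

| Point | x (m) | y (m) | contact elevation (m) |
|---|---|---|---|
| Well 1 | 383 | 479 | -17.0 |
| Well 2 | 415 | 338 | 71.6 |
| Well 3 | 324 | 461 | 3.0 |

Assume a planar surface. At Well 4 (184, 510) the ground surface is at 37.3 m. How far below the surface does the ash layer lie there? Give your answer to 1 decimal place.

47.3 m

Let the plane be z = a·x + b·y + c.
Well 2−Well 1: 32a − 141b = 88.6;  Well 3−Well 1: −59a − 18b = 20.
Solving gives a = −0.13774, b = −0.65963.
Then c = -17 − a·383 − b·479 = 351.72.
At (184, 510): z_contact = −25.34 − 336.41 + 351.72 = -10.04 m.
Depth below ground = 37.3 − (-10.04) = 47.3 m.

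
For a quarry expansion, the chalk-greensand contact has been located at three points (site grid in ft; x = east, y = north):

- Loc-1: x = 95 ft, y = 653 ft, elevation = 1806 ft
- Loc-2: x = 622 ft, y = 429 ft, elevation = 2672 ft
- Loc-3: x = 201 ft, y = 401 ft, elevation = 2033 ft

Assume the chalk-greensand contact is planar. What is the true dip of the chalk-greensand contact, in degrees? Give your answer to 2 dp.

Two edge vectors: Loc-1→Loc-2 = (527, -224, 866), Loc-1→Loc-3 = (106, -252, 227).
Normal n = (Loc-1→Loc-2) × (Loc-1→Loc-3) = (167384, -27833, -109060).
So ∂z/∂x = −n_x/n_z = 1.53479 and ∂z/∂y = −n_y/n_z = −0.25521.
Gradient magnitude |∇z| = √(a² + b²) = √(2.35557 + 0.06513) = 1.55586.
True dip = arctan(1.55586) = 57.27°, dipping toward W (azimuth ≈ 279°).

57.27°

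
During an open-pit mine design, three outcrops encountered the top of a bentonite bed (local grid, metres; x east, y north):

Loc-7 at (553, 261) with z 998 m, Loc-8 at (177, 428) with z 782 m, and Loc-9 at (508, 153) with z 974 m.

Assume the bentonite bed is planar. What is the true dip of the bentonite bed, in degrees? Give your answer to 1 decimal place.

Let the plane be z = a·x + b·y + c.
Loc-8−Loc-7: −376a + 167b = −216;  Loc-9−Loc-7: −45a − 108b = −24.
Solving gives a = 0.56804, b = −0.01446.
Gradient magnitude |∇z| = √(a² + b²) = √(0.32267 + 0.00021) = 0.56823.
True dip = arctan(0.56823) = 29.6°, dipping toward W (azimuth ≈ 271°).

29.6°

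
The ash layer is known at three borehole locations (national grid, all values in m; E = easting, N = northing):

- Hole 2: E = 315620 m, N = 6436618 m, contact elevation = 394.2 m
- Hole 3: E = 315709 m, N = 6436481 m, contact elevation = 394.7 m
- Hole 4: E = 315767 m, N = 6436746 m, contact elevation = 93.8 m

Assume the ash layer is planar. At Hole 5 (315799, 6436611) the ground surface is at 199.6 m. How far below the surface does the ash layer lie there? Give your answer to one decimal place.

32.7 m

Two edge vectors: Hole 2→Hole 3 = (89, -137, 0.5), Hole 2→Hole 4 = (147, 128, -300.4).
Normal n = (Hole 2→Hole 3) × (Hole 2→Hole 4) = (41090.8, 26809.1, 31531).
So ∂z/∂E = −n_x/n_z = −1.303187339 and ∂z/∂N = −n_y/n_z = −0.850245790.
Intercept c from Hole 2: 394.2 + 411311.99 + 5472707.36 = 5884413.54.
At (315799, 6436611): z_contact = −411545.26 − 5472701.40 + 5884413.54 = 166.88 m.
Depth below ground = 199.6 − 166.88 = 32.7 m.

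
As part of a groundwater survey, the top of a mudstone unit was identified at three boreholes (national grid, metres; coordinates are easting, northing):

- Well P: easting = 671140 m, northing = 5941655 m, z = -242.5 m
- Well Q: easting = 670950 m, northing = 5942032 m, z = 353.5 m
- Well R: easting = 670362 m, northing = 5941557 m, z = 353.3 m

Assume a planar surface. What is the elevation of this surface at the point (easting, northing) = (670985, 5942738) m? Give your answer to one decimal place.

1115.0 m

Let the plane be z = a·easting + b·northing + c.
Well Q−Well P: −190a + 377b = 596;  Well R−Well P: −778a − 98b = 595.8.
Solving gives a = −0.907345332, b = 1.123619063.
Then c = -242.5 − a·671140 − b·5941655 = −6067443.58.
At (670985, 5942738): z = −608815.1 + 6677373.7 − 6067443.58 = 1115.0 m.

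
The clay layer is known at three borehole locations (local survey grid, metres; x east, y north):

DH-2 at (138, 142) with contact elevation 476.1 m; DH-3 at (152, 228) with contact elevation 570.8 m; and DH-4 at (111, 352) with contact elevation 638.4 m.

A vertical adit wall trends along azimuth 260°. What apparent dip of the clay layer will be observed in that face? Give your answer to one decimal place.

Let the plane be z = a·x + b·y + c.
DH-3−DH-2: 14a + 86b = 94.7;  DH-4−DH-2: −27a + 210b = 162.3.
Solving gives a = 1.12680, b = 0.91773.
Unit vector along 260° is (sin 260°, cos 260°) = (-0.9848, -0.1736).
Slope in that direction = a·(-0.9848) + b·(-0.1736) = −1.26904.
Apparent dip = arctan|1.26904| = 51.8° (true dip is 55.5°, so apparent ≤ true as expected).

51.8°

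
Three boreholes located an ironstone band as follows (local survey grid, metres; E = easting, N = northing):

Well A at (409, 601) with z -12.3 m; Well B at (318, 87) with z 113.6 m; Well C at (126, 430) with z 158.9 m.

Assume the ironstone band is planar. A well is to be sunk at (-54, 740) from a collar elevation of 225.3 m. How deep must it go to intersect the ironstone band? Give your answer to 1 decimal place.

Two edge vectors: Well A→Well B = (-91, -514, 125.9), Well A→Well C = (-283, -171, 171.2).
Normal n = (Well A→Well B) × (Well A→Well C) = (-66467.9, -20050.5, -129901).
So ∂z/∂E = −n_x/n_z = −0.51168 and ∂z/∂N = −n_y/n_z = −0.15435.
Intercept c from Well A: -12.3 + 209.28 + 92.77 = 289.74.
At (-54, 740): z_contact = 27.63 − 114.22 + 289.74 = 203.15 m.
Depth below ground = 225.3 − 203.15 = 22.1 m.

22.1 m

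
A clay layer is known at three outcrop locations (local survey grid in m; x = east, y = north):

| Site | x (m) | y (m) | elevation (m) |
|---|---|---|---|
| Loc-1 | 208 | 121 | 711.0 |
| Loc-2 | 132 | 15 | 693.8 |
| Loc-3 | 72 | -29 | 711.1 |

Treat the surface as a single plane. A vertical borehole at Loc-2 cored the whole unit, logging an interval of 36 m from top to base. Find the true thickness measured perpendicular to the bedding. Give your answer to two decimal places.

Two edge vectors: Loc-1→Loc-2 = (-76, -106, -17.2), Loc-1→Loc-3 = (-136, -150, 0.1).
Normal n = (Loc-1→Loc-2) × (Loc-1→Loc-3) = (-2590.6, 2346.8, -3016).
So ∂z/∂x = −n_x/n_z = −0.85895 and ∂z/∂y = −n_y/n_z = 0.77812.
|∇z| = √(a²+b²) = 1.15899, so dip δ = arctan(1.15899) = 49.21°.
True thickness = vertical thickness × cos δ = 36 × cos 49.21° = 23.52 m.

23.52 m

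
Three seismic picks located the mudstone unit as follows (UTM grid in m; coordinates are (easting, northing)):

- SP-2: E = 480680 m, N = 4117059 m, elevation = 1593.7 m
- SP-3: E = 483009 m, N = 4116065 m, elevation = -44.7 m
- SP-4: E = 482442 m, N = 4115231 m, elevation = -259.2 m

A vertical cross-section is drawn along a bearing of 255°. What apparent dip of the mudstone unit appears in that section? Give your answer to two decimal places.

16.54°

Let the plane be z = a·E + b·N + c.
SP-3−SP-2: 2329a − 994b = −1638.4;  SP-4−SP-2: 1762a − 1828b = −1852.9.
Solving gives a = −0.46018, b = 0.57005.
Unit vector along 255° is (sin 255°, cos 255°) = (-0.9659, -0.2588).
Slope in that direction = a·(-0.9659) + b·(-0.2588) = 0.29696.
Apparent dip = arctan|0.29696| = 16.54° (true dip is 36.2°, so apparent ≤ true as expected).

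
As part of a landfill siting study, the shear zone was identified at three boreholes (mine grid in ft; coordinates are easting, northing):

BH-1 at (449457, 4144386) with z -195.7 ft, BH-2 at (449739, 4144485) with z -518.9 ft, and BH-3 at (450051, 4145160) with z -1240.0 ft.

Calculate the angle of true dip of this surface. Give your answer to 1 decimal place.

48.3°

Let the plane be z = a·easting + b·northing + c.
BH-2−BH-1: 282a + 99b = −323.2;  BH-3−BH-1: 594a + 774b = −1044.3.
Solving gives a = −0.92041, b = −0.64286.
Gradient magnitude |∇z| = √(a² + b²) = √(0.84716 + 0.41327) = 1.12269.
True dip = arctan(1.12269) = 48.3°, dipping toward NE (azimuth ≈ 055°).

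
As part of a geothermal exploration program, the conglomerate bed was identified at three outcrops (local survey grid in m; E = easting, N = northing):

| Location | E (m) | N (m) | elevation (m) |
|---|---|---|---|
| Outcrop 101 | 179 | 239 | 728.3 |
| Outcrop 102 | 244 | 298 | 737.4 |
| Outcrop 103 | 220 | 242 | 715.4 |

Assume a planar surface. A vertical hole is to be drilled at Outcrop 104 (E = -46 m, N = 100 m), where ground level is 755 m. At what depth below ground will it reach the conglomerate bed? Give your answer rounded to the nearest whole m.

23 m

Two edge vectors: Outcrop 101→Outcrop 102 = (65, 59, 9.1), Outcrop 101→Outcrop 103 = (41, 3, -12.9).
Normal n = (Outcrop 101→Outcrop 102) × (Outcrop 101→Outcrop 103) = (-788.4, 1211.6, -2224).
So ∂z/∂E = −n_x/n_z = −0.35450 and ∂z/∂N = −n_y/n_z = 0.54478.
Intercept c from Outcrop 101: 728.3 + 63.45 − 130.20 = 661.55.
At (-46, 100): z_contact = 16.3 + 54.5 + 661.55 = 732.3 m.
Depth below ground = 755 − 732.3 = 23 m.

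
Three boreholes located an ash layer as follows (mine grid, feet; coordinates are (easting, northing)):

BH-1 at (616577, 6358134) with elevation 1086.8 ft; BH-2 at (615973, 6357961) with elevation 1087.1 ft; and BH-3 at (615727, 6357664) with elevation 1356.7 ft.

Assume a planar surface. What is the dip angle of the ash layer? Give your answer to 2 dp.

Two edge vectors: BH-1→BH-2 = (-604, -173, 0.3), BH-1→BH-3 = (-850, -470, 269.9).
Normal n = (BH-1→BH-2) × (BH-1→BH-3) = (-46551.7, 162764.6, 136830).
So ∂z/∂E = −n_x/n_z = 0.34022 and ∂z/∂N = −n_y/n_z = −1.18954.
Gradient magnitude |∇z| = √(a² + b²) = √(0.11575 + 1.41500) = 1.23723.
True dip = arctan(1.23723) = 51.05°, dipping toward NNW (azimuth ≈ 344°).

51.05°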